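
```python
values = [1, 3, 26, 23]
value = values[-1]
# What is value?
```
Trace:
  values=[1, 3, 26, 23]
  values=[1, 3, 26, 23], value=23

Final answer: 23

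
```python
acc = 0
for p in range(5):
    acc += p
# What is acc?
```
Trace:
  acc=0
  acc=0, p=0
  acc=1, p=1
  acc=3, p=2
  acc=6, p=3
  acc=10, p=4

Final answer: 10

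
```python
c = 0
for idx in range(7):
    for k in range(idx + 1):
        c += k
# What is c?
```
Trace:
  c=0
  c=0, idx=0, k=0
  c=0, idx=1, k=0
  c=1, idx=1, k=1
  c=1, idx=2, k=0
  c=2, idx=2, k=1
  c=4, idx=2, k=2
  c=4, idx=3, k=0
  c=5, idx=3, k=1
  c=7, idx=3, k=2
  c=10, idx=3, k=3
  c=10, idx=4, k=0
  c=11, idx=4, k=1
  c=13, idx=4, k=2
  c=16, idx=4, k=3
  c=20, idx=4, k=4
  c=20, idx=5, k=0
  c=21, idx=5, k=1
  c=23, idx=5, k=2
  c=26, idx=5, k=3
  c=30, idx=5, k=4
  c=35, idx=5, k=5
  c=35, idx=6, k=0
  c=36, idx=6, k=1
  c=38, idx=6, k=2
  c=41, idx=6, k=3
  c=45, idx=6, k=4
  c=50, idx=6, k=5
  c=56, idx=6, k=6

Final answer: 56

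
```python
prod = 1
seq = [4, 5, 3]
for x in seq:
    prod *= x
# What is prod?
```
Trace:
  prod=1
  prod=4, x=4
  prod=20, x=5
  prod=60, x=3

Final answer: 60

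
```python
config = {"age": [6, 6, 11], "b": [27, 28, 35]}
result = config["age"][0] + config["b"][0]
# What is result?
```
Trace:
  config={'age': [6, 6, 11], 'b': [27, 28, 35]}
  config={'age': [6, 6, 11], 'b': [27, 28, 35]}, result=33

Final answer: 33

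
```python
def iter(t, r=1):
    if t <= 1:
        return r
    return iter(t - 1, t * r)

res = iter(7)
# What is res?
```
Call trace:
iter(t=7, r=1)
  iter(t=6, r=7)
    iter(t=5, r=42)
      iter(t=4, r=210)
        iter(t=3, r=840)
          iter(t=2, r=2520)
            iter(t=1, r=5040)
            -> return 5040
          -> return 5040
        -> return 5040
      -> return 5040
    -> return 5040
  -> return 5040
-> return 5040

Final answer: 5040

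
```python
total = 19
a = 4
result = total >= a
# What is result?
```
Trace:
  total=19
  total=19, a=4
  total=19, a=4, result=True

Final answer: True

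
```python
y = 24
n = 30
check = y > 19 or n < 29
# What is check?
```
Trace:
  y=24
  y=24, n=30
  y=24, n=30, check=True

Final answer: True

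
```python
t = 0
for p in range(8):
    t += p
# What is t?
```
Trace:
  t=0
  t=0, p=0
  t=1, p=1
  t=3, p=2
  t=6, p=3
  t=10, p=4
  t=15, p=5
  t=21, p=6
  t=28, p=7

Final answer: 28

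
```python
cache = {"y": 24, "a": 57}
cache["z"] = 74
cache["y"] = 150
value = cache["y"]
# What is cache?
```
Trace:
  cache={'y': 24, 'a': 57}
  cache={'y': 24, 'a': 57, 'z': 74}
  cache={'y': 150, 'a': 57, 'z': 74}
  cache={'y': 150, 'a': 57, 'z': 74}, value=150

Final answer: {'y': 150, 'a': 57, 'z': 74}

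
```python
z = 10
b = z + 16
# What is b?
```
Trace:
  z=10
  z=10, b=26

Final answer: 26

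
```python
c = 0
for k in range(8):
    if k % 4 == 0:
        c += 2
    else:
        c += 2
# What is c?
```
Trace:
  c=0
  c=2, k=0
  c=4, k=1
  c=6, k=2
  c=8, k=3
  c=10, k=4
  c=12, k=5
  c=14, k=6
  c=16, k=7

Final answer: 16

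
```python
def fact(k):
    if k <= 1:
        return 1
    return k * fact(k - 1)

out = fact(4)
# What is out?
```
Call trace:
fact(k=4)
  fact(k=3)
    fact(k=2)
      fact(k=1)
      -> return 1
    -> return 2
  -> return 6
-> return 24

Final answer: 24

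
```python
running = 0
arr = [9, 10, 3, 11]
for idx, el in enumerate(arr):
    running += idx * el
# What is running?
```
Trace:
  running=0
  running=0, idx=0, el=9
  running=10, idx=1, el=10
  running=16, idx=2, el=3
  running=49, idx=3, el=11

Final answer: 49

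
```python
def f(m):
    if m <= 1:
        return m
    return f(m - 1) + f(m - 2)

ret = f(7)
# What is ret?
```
Call trace (a repeated sub-call is expanded the first time; later identical calls just restate its return value):
f(m=7)
  f(m=6)
    f(m=5)
      f(m=4)
        f(m=3)
          f(m=2)
            f(m=1)
            -> return 1
            f(m=0)
            -> return 0
          -> return 1
          f(m=1)
          -> return 1
        -> return 2
        f(m=2) -> return 1  (same call as traced above)
      -> return 3
      f(m=3) -> return 2  (same call as traced above)
    -> return 5
    f(m=4) -> return 3  (same call as traced above)
  -> return 8
  f(m=5) -> return 5  (same call as traced above)
-> return 13

Final answer: 13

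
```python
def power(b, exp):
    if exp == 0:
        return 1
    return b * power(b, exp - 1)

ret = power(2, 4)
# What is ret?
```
Call trace:
power(b=2, exp=4)
  power(b=2, exp=3)
    power(b=2, exp=2)
      power(b=2, exp=1)
        power(b=2, exp=0)
        -> return 1
      -> return 2
    -> return 4
  -> return 8
-> return 16

Final answer: 16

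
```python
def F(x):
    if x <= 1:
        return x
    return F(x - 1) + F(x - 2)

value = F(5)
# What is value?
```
Call trace (a repeated sub-call is expanded the first time; later identical calls just restate its return value):
F(x=5)
  F(x=4)
    F(x=3)
      F(x=2)
        F(x=1)
        -> return 1
        F(x=0)
        -> return 0
      -> return 1
      F(x=1)
      -> return 1
    -> return 2
    F(x=2) -> return 1  (same call as traced above)
  -> return 3
  F(x=3) -> return 2  (same call as traced above)
-> return 5

Final answer: 5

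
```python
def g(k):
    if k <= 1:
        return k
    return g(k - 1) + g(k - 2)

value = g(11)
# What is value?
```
Call trace (a repeated sub-call is expanded the first time; later identical calls just restate its return value):
g(k=11)
  g(k=10)
    g(k=9)
      g(k=8)
        g(k=7)
          g(k=6)
            g(k=5)
              g(k=4)
                g(k=3)
                  g(k=2)
                    g(k=1)
                    -> return 1
                    g(k=0)
                    -> return 0
                  -> return 1
                  g(k=1)
                  -> return 1
                -> return 2
                g(k=2) -> return 1  (same call as traced above)
              -> return 3
              g(k=3) -> return 2  (same call as traced above)
            -> return 5
            g(k=4) -> return 3  (same call as traced above)
          -> return 8
          g(k=5) -> return 5  (same call as traced above)
        -> return 13
        g(k=6) -> return 8  (same call as traced above)
      -> return 21
      g(k=7) -> return 13  (same call as traced above)
    -> return 34
    g(k=8) -> return 21  (same call as traced above)
  -> return 55
  g(k=9) -> return 34  (same call as traced above)
-> return 89

Final answer: 89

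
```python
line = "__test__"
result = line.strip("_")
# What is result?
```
Trace:
  line='__test__'
  line='__test__', result='test'

Final answer: 'test'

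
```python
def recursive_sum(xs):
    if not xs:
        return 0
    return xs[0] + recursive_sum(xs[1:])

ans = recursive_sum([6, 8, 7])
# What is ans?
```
Call trace:
recursive_sum(xs=[6, 8, 7])
  recursive_sum(xs=[8, 7])
    recursive_sum(xs=[7])
      recursive_sum(xs=[])
      -> return 0
    -> return 7
  -> return 15
-> return 21

Final answer: 21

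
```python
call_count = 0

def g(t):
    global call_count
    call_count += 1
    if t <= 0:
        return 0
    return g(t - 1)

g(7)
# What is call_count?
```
Call trace:
g(t=7)
  g(t=6)
    g(t=5)
      g(t=4)
        g(t=3)
          g(t=2)
            g(t=1)
              g(t=0)
              -> return 0
            -> return 0
          -> return 0
        -> return 0
      -> return 0
    -> return 0
  -> return 0
-> return 0

call_count is incremented once per call. g is entered once for each t = 7, 6, 5, 4, 3, 2, 1, 0 (the t <= 0 call returns without recursing), i.e. 7 + 1 calls.
call_count = 8

Final answer: 8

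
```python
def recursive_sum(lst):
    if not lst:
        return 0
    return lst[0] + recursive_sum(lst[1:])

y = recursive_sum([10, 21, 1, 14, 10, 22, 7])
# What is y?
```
Call trace:
recursive_sum(lst=[10, 21, 1, 14, 10, 22, 7])
  recursive_sum(lst=[21, 1, 14, 10, 22, 7])
    recursive_sum(lst=[1, 14, 10, 22, 7])
      recursive_sum(lst=[14, 10, 22, 7])
        recursive_sum(lst=[10, 22, 7])
          recursive_sum(lst=[22, 7])
            recursive_sum(lst=[7])
              recursive_sum(lst=[])
              -> return 0
            -> return 7
          -> return 29
        -> return 39
      -> return 53
    -> return 54
  -> return 75
-> return 85

Final answer: 85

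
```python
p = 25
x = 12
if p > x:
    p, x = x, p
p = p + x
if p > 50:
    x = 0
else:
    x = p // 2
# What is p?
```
Trace:
  p=25
  p=25, x=12
  p=12, x=25
  p=37, x=25
  p=37, x=18

Final answer: 37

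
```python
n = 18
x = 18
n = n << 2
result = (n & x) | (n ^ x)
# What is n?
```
Trace:
  n=18
  n=18, x=18
  n=72, x=18
  n=72, x=18, result=90

Final answer: 72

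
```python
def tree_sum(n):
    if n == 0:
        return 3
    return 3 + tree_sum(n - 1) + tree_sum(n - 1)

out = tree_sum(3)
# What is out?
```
Call trace (a repeated sub-call is expanded the first time; later identical calls just restate its return value):
tree_sum(n=3)
  tree_sum(n=2)
    tree_sum(n=1)
      tree_sum(n=0)
      -> return 3
      tree_sum(n=0)
      -> return 3
    -> return 9
    tree_sum(n=1) -> return 9  (same call as traced above)
  -> return 21
  tree_sum(n=2) -> return 21  (same call as traced above)
-> return 45

Final answer: 45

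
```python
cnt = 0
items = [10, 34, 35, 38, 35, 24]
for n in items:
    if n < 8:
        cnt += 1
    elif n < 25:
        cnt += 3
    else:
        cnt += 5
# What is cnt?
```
Trace:
  cnt=0
  cnt=3, n=10
  cnt=8, n=34
  cnt=13, n=35
  cnt=18, n=38
  cnt=23, n=35
  cnt=26, n=24

Final answer: 26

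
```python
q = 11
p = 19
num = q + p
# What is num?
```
Trace:
  q=11
  q=11, p=19
  q=11, p=19, num=30

Final answer: 30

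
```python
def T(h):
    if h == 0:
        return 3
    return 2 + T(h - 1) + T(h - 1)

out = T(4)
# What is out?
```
Call trace (a repeated sub-call is expanded the first time; later identical calls just restate its return value):
T(h=4)
  T(h=3)
    T(h=2)
      T(h=1)
        T(h=0)
        -> return 3
        T(h=0)
        -> return 3
      -> return 8
      T(h=1) -> return 8  (same call as traced above)
    -> return 18
    T(h=2) -> return 18  (same call as traced above)
  -> return 38
  T(h=3) -> return 38  (same call as traced above)
-> return 78

Final answer: 78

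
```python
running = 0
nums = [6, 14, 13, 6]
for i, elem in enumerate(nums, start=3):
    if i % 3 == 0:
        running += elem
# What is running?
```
Trace:
  running=0
  running=6, i=3, elem=6
  running=6, i=4, elem=14
  running=6, i=5, elem=13
  running=12, i=6, elem=6

Final answer: 12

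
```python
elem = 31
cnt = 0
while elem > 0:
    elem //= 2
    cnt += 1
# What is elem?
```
Trace:
  elem=31
  elem=31, cnt=0
  elem=15, cnt=1
  elem=7, cnt=2
  elem=3, cnt=3
  elem=1, cnt=4
  elem=0, cnt=5

Final answer: 0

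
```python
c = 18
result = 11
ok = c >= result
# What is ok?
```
Trace:
  c=18
  c=18, result=11
  c=18, result=11, ok=True

Final answer: True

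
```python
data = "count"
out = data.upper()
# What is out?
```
Trace:
  data='count'
  data='count', out='COUNT'

Final answer: 'COUNT'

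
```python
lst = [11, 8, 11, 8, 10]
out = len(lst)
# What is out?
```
Trace:
  lst=[11, 8, 11, 8, 10]
  lst=[11, 8, 11, 8, 10], out=5

Final answer: 5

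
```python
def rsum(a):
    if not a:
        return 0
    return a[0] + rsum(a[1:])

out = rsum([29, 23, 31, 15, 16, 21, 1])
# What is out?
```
Call trace:
rsum(a=[29, 23, 31, 15, 16, 21, 1])
  rsum(a=[23, 31, 15, 16, 21, 1])
    rsum(a=[31, 15, 16, 21, 1])
      rsum(a=[15, 16, 21, 1])
        rsum(a=[16, 21, 1])
          rsum(a=[21, 1])
            rsum(a=[1])
              rsum(a=[])
              -> return 0
            -> return 1
          -> return 22
        -> return 38
      -> return 53
    -> return 84
  -> return 107
-> return 136

Final answer: 136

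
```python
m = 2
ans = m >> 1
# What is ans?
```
Trace:
  m=2
  m=2, ans=1

Final answer: 1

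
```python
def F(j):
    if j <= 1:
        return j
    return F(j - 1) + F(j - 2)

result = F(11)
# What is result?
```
Call trace (a repeated sub-call is expanded the first time; later identical calls just restate its return value):
F(j=11)
  F(j=10)
    F(j=9)
      F(j=8)
        F(j=7)
          F(j=6)
            F(j=5)
              F(j=4)
                F(j=3)
                  F(j=2)
                    F(j=1)
                    -> return 1
                    F(j=0)
                    -> return 0
                  -> return 1
                  F(j=1)
                  -> return 1
                -> return 2
                F(j=2) -> return 1  (same call as traced above)
              -> return 3
              F(j=3) -> return 2  (same call as traced above)
            -> return 5
            F(j=4) -> return 3  (same call as traced above)
          -> return 8
          F(j=5) -> return 5  (same call as traced above)
        -> return 13
        F(j=6) -> return 8  (same call as traced above)
      -> return 21
      F(j=7) -> return 13  (same call as traced above)
    -> return 34
    F(j=8) -> return 21  (same call as traced above)
  -> return 55
  F(j=9) -> return 34  (same call as traced above)
-> return 89

Final answer: 89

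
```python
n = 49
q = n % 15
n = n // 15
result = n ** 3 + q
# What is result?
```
Trace:
  n=49
  n=49, q=4
  n=3, q=4
  n=3, q=4, result=31

Final answer: 31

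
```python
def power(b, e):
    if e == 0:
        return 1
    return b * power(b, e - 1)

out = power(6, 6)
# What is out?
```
Call trace:
power(b=6, e=6)
  power(b=6, e=5)
    power(b=6, e=4)
      power(b=6, e=3)
        power(b=6, e=2)
          power(b=6, e=1)
            power(b=6, e=0)
            -> return 1
          -> return 6
        -> return 36
      -> return 216
    -> return 1296
  -> return 7776
-> return 46656

Final answer: 46656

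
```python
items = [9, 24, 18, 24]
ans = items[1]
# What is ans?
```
Trace:
  items=[9, 24, 18, 24]
  items=[9, 24, 18, 24], ans=24

Final answer: 24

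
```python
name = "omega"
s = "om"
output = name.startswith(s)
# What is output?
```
Trace:
  name='omega'
  name='omega', s='om'
  name='omega', s='om', output=True

Final answer: True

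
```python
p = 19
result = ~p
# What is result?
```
Trace:
  p=19
  p=19, result=-20

Final answer: -20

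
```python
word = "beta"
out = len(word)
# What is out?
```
Trace:
  word='beta'
  word='beta', out=4

Final answer: 4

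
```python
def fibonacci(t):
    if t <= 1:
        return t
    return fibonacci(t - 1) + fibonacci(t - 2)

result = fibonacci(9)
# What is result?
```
Call trace (a repeated sub-call is expanded the first time; later identical calls just restate its return value):
fibonacci(t=9)
  fibonacci(t=8)
    fibonacci(t=7)
      fibonacci(t=6)
        fibonacci(t=5)
          fibonacci(t=4)
            fibonacci(t=3)
              fibonacci(t=2)
                fibonacci(t=1)
                -> return 1
                fibonacci(t=0)
                -> return 0
              -> return 1
              fibonacci(t=1)
              -> return 1
            -> return 2
            fibonacci(t=2) -> return 1  (same call as traced above)
          -> return 3
          fibonacci(t=3) -> return 2  (same call as traced above)
        -> return 5
        fibonacci(t=4) -> return 3  (same call as traced above)
      -> return 8
      fibonacci(t=5) -> return 5  (same call as traced above)
    -> return 13
    fibonacci(t=6) -> return 8  (same call as traced above)
  -> return 21
  fibonacci(t=7) -> return 13  (same call as traced above)
-> return 34

Final answer: 34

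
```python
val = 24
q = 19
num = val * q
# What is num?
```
Trace:
  val=24
  val=24, q=19
  val=24, q=19, num=456

Final answer: 456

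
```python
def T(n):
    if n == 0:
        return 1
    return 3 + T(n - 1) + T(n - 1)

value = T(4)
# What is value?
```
Call trace (a repeated sub-call is expanded the first time; later identical calls just restate its return value):
T(n=4)
  T(n=3)
    T(n=2)
      T(n=1)
        T(n=0)
        -> return 1
        T(n=0)
        -> return 1
      -> return 5
      T(n=1) -> return 5  (same call as traced above)
    -> return 13
    T(n=2) -> return 13  (same call as traced above)
  -> return 29
  T(n=3) -> return 29  (same call as traced above)
-> return 61

Final answer: 61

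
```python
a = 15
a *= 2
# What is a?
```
Trace:
  a=15
  a=30

Final answer: 30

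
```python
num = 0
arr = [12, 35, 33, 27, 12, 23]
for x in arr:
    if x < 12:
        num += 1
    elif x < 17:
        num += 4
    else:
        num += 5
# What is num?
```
Trace:
  num=0
  num=4, x=12
  num=9, x=35
  num=14, x=33
  num=19, x=27
  num=23, x=12
  num=28, x=23

Final answer: 28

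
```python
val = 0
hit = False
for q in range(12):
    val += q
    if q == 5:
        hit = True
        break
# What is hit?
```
Trace:
  val=0
  val=0, hit=False
  val=0, hit=False, q=0
  val=1, hit=False, q=1
  val=3, hit=False, q=2
  val=6, hit=False, q=3
  val=10, hit=False, q=4
  val=15, hit=True, q=5

Final answer: True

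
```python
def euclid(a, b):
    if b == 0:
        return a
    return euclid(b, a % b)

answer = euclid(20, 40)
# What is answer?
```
Call trace:
euclid(a=20, b=40)
  euclid(a=40, b=20)
    euclid(a=20, b=0)
    -> return 20
  -> return 20
-> return 20

Final answer: 20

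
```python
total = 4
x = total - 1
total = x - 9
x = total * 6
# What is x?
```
Trace:
  total=4
  total=4, x=3
  total=-6, x=3
  total=-6, x=-36

Final answer: -36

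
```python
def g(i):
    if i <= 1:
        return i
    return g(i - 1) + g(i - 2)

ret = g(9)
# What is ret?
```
Call trace (a repeated sub-call is expanded the first time; later identical calls just restate its return value):
g(i=9)
  g(i=8)
    g(i=7)
      g(i=6)
        g(i=5)
          g(i=4)
            g(i=3)
              g(i=2)
                g(i=1)
                -> return 1
                g(i=0)
                -> return 0
              -> return 1
              g(i=1)
              -> return 1
            -> return 2
            g(i=2) -> return 1  (same call as traced above)
          -> return 3
          g(i=3) -> return 2  (same call as traced above)
        -> return 5
        g(i=4) -> return 3  (same call as traced above)
      -> return 8
      g(i=5) -> return 5  (same call as traced above)
    -> return 13
    g(i=6) -> return 8  (same call as traced above)
  -> return 21
  g(i=7) -> return 13  (same call as traced above)
-> return 34

Final answer: 34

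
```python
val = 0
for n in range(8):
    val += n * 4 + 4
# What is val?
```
Trace:
  val=0
  val=4, n=0
  val=12, n=1
  val=24, n=2
  val=40, n=3
  val=60, n=4
  val=84, n=5
  val=112, n=6
  val=144, n=7

Final answer: 144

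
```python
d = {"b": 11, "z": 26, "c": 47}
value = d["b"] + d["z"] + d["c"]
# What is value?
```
Trace:
  d={'b': 11, 'z': 26, 'c': 47}
  d={'b': 11, 'z': 26, 'c': 47}, value=84

Final answer: 84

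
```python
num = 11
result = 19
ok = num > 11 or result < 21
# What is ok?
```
Trace:
  num=11
  num=11, result=19
  num=11, result=19, ok=True

Final answer: True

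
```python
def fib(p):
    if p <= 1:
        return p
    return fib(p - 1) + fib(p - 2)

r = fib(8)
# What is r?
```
Call trace (a repeated sub-call is expanded the first time; later identical calls just restate its return value):
fib(p=8)
  fib(p=7)
    fib(p=6)
      fib(p=5)
        fib(p=4)
          fib(p=3)
            fib(p=2)
              fib(p=1)
              -> return 1
              fib(p=0)
              -> return 0
            -> return 1
            fib(p=1)
            -> return 1
          -> return 2
          fib(p=2) -> return 1  (same call as traced above)
        -> return 3
        fib(p=3) -> return 2  (same call as traced above)
      -> return 5
      fib(p=4) -> return 3  (same call as traced above)
    -> return 8
    fib(p=5) -> return 5  (same call as traced above)
  -> return 13
  fib(p=6) -> return 8  (same call as traced above)
-> return 21

Final answer: 21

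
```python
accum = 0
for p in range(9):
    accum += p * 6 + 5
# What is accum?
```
Trace:
  accum=0
  accum=5, p=0
  accum=16, p=1
  accum=33, p=2
  accum=56, p=3
  accum=85, p=4
  accum=120, p=5
  accum=161, p=6
  accum=208, p=7
  accum=261, p=8

Final answer: 261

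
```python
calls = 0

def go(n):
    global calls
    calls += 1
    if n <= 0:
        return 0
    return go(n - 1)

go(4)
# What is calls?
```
Call trace:
go(n=4)
  go(n=3)
    go(n=2)
      go(n=1)
        go(n=0)
        -> return 0
      -> return 0
    -> return 0
  -> return 0
-> return 0

calls is incremented once per call. go is entered once for each n = 4, 3, 2, 1, 0 (the n <= 0 call returns without recursing), i.e. 4 + 1 calls.
calls = 5

Final answer: 5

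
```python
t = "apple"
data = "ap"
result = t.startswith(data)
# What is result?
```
Trace:
  t='apple'
  t='apple', data='ap'
  t='apple', data='ap', result=True

Final answer: True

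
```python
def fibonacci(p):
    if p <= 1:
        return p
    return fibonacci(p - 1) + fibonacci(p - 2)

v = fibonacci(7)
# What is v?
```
Call trace (a repeated sub-call is expanded the first time; later identical calls just restate its return value):
fibonacci(p=7)
  fibonacci(p=6)
    fibonacci(p=5)
      fibonacci(p=4)
        fibonacci(p=3)
          fibonacci(p=2)
            fibonacci(p=1)
            -> return 1
            fibonacci(p=0)
            -> return 0
          -> return 1
          fibonacci(p=1)
          -> return 1
        -> return 2
        fibonacci(p=2) -> return 1  (same call as traced above)
      -> return 3
      fibonacci(p=3) -> return 2  (same call as traced above)
    -> return 5
    fibonacci(p=4) -> return 3  (same call as traced above)
  -> return 8
  fibonacci(p=5) -> return 5  (same call as traced above)
-> return 13

Final answer: 13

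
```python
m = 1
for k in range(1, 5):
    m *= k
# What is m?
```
Trace:
  m=1
  m=1, k=1
  m=2, k=2
  m=6, k=3
  m=24, k=4

Final answer: 24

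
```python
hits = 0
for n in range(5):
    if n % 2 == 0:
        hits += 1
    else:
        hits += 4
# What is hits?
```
Trace:
  hits=0
  hits=1, n=0
  hits=5, n=1
  hits=6, n=2
  hits=10, n=3
  hits=11, n=4

Final answer: 11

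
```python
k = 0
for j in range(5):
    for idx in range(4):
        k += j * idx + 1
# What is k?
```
Trace:
  k=0
  k=1, j=0, idx=0
  k=2, j=0, idx=1
  k=3, j=0, idx=2
  k=4, j=0, idx=3
  k=5, j=1, idx=0
  k=7, j=1, idx=1
  k=10, j=1, idx=2
  k=14, j=1, idx=3
  k=15, j=2, idx=0
  k=18, j=2, idx=1
  k=23, j=2, idx=2
  k=30, j=2, idx=3
  k=31, j=3, idx=0
  k=35, j=3, idx=1
  k=42, j=3, idx=2
  k=52, j=3, idx=3
  k=53, j=4, idx=0
  k=58, j=4, idx=1
  k=67, j=4, idx=2
  k=80, j=4, idx=3

Final answer: 80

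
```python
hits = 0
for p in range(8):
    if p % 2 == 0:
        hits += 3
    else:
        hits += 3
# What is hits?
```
Trace:
  hits=0
  hits=3, p=0
  hits=6, p=1
  hits=9, p=2
  hits=12, p=3
  hits=15, p=4
  hits=18, p=5
  hits=21, p=6
  hits=24, p=7

Final answer: 24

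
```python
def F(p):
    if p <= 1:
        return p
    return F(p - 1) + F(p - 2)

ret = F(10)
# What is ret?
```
Call trace (a repeated sub-call is expanded the first time; later identical calls just restate its return value):
F(p=10)
  F(p=9)
    F(p=8)
      F(p=7)
        F(p=6)
          F(p=5)
            F(p=4)
              F(p=3)
                F(p=2)
                  F(p=1)
                  -> return 1
                  F(p=0)
                  -> return 0
                -> return 1
                F(p=1)
                -> return 1
              -> return 2
              F(p=2) -> return 1  (same call as traced above)
            -> return 3
            F(p=3) -> return 2  (same call as traced above)
          -> return 5
          F(p=4) -> return 3  (same call as traced above)
        -> return 8
        F(p=5) -> return 5  (same call as traced above)
      -> return 13
      F(p=6) -> return 8  (same call as traced above)
    -> return 21
    F(p=7) -> return 13  (same call as traced above)
  -> return 34
  F(p=8) -> return 21  (same call as traced above)
-> return 55

Final answer: 55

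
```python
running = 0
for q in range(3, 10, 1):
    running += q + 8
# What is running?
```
Trace:
  running=0
  running=11, q=3
  running=23, q=4
  running=36, q=5
  running=50, q=6
  running=65, q=7
  running=81, q=8
  running=98, q=9

Final answer: 98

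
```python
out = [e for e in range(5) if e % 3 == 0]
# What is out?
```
Trace:
  e=0
  e=1
  e=2
  e=3
  e=4
  out=[0, 3]

Final answer: [0, 3]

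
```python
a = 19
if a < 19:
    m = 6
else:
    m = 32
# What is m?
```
Trace:
  a=19
  a=19, m=32

Final answer: 32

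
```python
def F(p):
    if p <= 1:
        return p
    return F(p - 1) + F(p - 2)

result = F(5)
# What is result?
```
Call trace (a repeated sub-call is expanded the first time; later identical calls just restate its return value):
F(p=5)
  F(p=4)
    F(p=3)
      F(p=2)
        F(p=1)
        -> return 1
        F(p=0)
        -> return 0
      -> return 1
      F(p=1)
      -> return 1
    -> return 2
    F(p=2) -> return 1  (same call as traced above)
  -> return 3
  F(p=3) -> return 2  (same call as traced above)
-> return 5

Final answer: 5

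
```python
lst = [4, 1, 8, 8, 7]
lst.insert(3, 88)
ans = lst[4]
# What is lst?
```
Trace:
  lst=[4, 1, 8, 8, 7]
  lst=[4, 1, 8, 88, 8, 7]
  lst=[4, 1, 8, 88, 8, 7], ans=8

Final answer: [4, 1, 8, 88, 8, 7]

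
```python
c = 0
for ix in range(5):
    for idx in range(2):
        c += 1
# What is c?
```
Trace:
  c=0
  c=1, ix=0, idx=0
  c=2, ix=0, idx=1
  c=3, ix=1, idx=0
  c=4, ix=1, idx=1
  c=5, ix=2, idx=0
  c=6, ix=2, idx=1
  c=7, ix=3, idx=0
  c=8, ix=3, idx=1
  c=9, ix=4, idx=0
  c=10, ix=4, idx=1

Final answer: 10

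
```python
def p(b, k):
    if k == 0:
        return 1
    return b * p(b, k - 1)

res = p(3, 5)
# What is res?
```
Call trace:
p(b=3, k=5)
  p(b=3, k=4)
    p(b=3, k=3)
      p(b=3, k=2)
        p(b=3, k=1)
          p(b=3, k=0)
          -> return 1
        -> return 3
      -> return 9
    -> return 27
  -> return 81
-> return 243

Final answer: 243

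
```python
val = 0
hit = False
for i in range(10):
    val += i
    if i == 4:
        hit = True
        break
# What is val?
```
Trace:
  val=0
  val=0, hit=False
  val=0, hit=False, i=0
  val=1, hit=False, i=1
  val=3, hit=False, i=2
  val=6, hit=False, i=3
  val=10, hit=True, i=4

Final answer: 10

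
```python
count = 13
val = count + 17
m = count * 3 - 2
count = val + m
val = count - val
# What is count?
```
Trace:
  count=13
  count=13, val=30
  count=13, val=30, m=37
  count=67, val=30, m=37
  count=67, val=37, m=37

Final answer: 67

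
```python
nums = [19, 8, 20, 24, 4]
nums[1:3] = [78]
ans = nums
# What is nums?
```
Trace:
  nums=[19, 8, 20, 24, 4]
  nums=[19, 78, 24, 4]
  nums=[19, 78, 24, 4], ans=[19, 78, 24, 4]

Final answer: [19, 78, 24, 4]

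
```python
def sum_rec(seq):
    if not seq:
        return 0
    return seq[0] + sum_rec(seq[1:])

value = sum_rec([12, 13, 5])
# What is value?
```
Call trace:
sum_rec(seq=[12, 13, 5])
  sum_rec(seq=[13, 5])
    sum_rec(seq=[5])
      sum_rec(seq=[])
      -> return 0
    -> return 5
  -> return 18
-> return 30

Final answer: 30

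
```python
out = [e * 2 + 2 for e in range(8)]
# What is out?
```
Trace:
  e=0
  e=1
  e=2
  e=3
  e=4
  e=5
  e=6
  e=7
  out=[2, 4, 6, 8, 10, 12, 14, 16]

Final answer: [2, 4, 6, 8, 10, 12, 14, 16]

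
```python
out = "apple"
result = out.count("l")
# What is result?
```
Trace:
  out='apple'
  out='apple', result=1

Final answer: 1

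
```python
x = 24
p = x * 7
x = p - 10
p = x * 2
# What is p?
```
Trace:
  x=24
  x=24, p=168
  x=158, p=168
  x=158, p=316

Final answer: 316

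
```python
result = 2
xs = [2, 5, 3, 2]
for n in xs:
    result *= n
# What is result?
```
Trace:
  result=2
  result=4, n=2
  result=20, n=5
  result=60, n=3
  result=120, n=2

Final answer: 120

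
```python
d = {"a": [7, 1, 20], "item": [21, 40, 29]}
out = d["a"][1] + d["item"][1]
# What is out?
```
Trace:
  d={'a': [7, 1, 20], 'item': [21, 40, 29]}
  d={'a': [7, 1, 20], 'item': [21, 40, 29]}, out=41

Final answer: 41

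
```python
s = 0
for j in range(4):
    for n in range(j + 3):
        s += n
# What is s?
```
Trace:
  s=0
  s=0, j=0, n=0
  s=1, j=0, n=1
  s=3, j=0, n=2
  s=3, j=1, n=0
  s=4, j=1, n=1
  s=6, j=1, n=2
  s=9, j=1, n=3
  s=9, j=2, n=0
  s=10, j=2, n=1
  s=12, j=2, n=2
  s=15, j=2, n=3
  s=19, j=2, n=4
  s=19, j=3, n=0
  s=20, j=3, n=1
  s=22, j=3, n=2
  s=25, j=3, n=3
  s=29, j=3, n=4
  s=34, j=3, n=5

Final answer: 34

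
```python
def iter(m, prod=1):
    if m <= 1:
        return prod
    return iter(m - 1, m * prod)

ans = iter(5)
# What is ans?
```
Call trace:
iter(m=5, prod=1)
  iter(m=4, prod=5)
    iter(m=3, prod=20)
      iter(m=2, prod=60)
        iter(m=1, prod=120)
        -> return 120
      -> return 120
    -> return 120
  -> return 120
-> return 120

Final answer: 120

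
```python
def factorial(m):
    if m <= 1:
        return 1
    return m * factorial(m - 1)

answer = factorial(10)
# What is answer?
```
Call trace:
factorial(m=10)
  factorial(m=9)
    factorial(m=8)
      factorial(m=7)
        factorial(m=6)
          factorial(m=5)
            factorial(m=4)
              factorial(m=3)
                factorial(m=2)
                  factorial(m=1)
                  -> return 1
                -> return 2
              -> return 6
            -> return 24
          -> return 120
        -> return 720
      -> return 5040
    -> return 40320
  -> return 362880
-> return 3628800

Final answer: 3628800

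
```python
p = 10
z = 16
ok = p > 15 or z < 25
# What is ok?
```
Trace:
  p=10
  p=10, z=16
  p=10, z=16, ok=True

Final answer: True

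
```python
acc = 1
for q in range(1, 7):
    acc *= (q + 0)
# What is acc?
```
Trace:
  acc=1
  acc=1, q=1
  acc=2, q=2
  acc=6, q=3
  acc=24, q=4
  acc=120, q=5
  acc=720, q=6

Final answer: 720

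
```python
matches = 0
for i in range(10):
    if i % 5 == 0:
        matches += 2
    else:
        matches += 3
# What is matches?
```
Trace:
  matches=0
  matches=2, i=0
  matches=5, i=1
  matches=8, i=2
  matches=11, i=3
  matches=14, i=4
  matches=16, i=5
  matches=19, i=6
  matches=22, i=7
  matches=25, i=8
  matches=28, i=9

Final answer: 28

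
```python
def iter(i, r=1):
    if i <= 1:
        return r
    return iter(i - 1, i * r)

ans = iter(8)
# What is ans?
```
Call trace:
iter(i=8, r=1)
  iter(i=7, r=8)
    iter(i=6, r=56)
      iter(i=5, r=336)
        iter(i=4, r=1680)
          iter(i=3, r=6720)
            iter(i=2, r=20160)
              iter(i=1, r=40320)
              -> return 40320
            -> return 40320
          -> return 40320
        -> return 40320
      -> return 40320
    -> return 40320
  -> return 40320
-> return 40320

Final answer: 40320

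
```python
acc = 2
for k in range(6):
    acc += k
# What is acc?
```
Trace:
  acc=2
  acc=2, k=0
  acc=3, k=1
  acc=5, k=2
  acc=8, k=3
  acc=12, k=4
  acc=17, k=5

Final answer: 17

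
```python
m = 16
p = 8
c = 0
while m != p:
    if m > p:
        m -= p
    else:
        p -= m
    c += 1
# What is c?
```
Trace:
  m=16
  m=16, p=8
  m=16, p=8, c=0
  m=8, p=8, c=1

Final answer: 1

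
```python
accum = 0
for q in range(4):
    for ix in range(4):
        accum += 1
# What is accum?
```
Trace:
  accum=0
  accum=1, q=0, ix=0
  accum=2, q=0, ix=1
  accum=3, q=0, ix=2
  accum=4, q=0, ix=3
  accum=5, q=1, ix=0
  accum=6, q=1, ix=1
  accum=7, q=1, ix=2
  accum=8, q=1, ix=3
  accum=9, q=2, ix=0
  accum=10, q=2, ix=1
  accum=11, q=2, ix=2
  accum=12, q=2, ix=3
  accum=13, q=3, ix=0
  accum=14, q=3, ix=1
  accum=15, q=3, ix=2
  accum=16, q=3, ix=3

Final answer: 16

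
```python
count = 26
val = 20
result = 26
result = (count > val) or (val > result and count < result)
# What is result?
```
Trace:
  count=26
  count=26, val=20
  count=26, val=20, result=26
  count=26, val=20, result=True

Final answer: True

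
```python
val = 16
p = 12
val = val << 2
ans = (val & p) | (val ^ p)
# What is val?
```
Trace:
  val=16
  val=16, p=12
  val=64, p=12
  val=64, p=12, ans=76

Final answer: 64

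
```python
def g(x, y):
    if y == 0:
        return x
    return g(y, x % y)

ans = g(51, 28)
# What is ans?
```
Call trace:
g(x=51, y=28)
  g(x=28, y=23)
    g(x=23, y=5)
      g(x=5, y=3)
        g(x=3, y=2)
          g(x=2, y=1)
            g(x=1, y=0)
            -> return 1
          -> return 1
        -> return 1
      -> return 1
    -> return 1
  -> return 1
-> return 1

Final answer: 1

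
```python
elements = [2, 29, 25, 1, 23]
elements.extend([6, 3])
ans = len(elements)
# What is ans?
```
Trace:
  elements=[2, 29, 25, 1, 23]
  elements=[2, 29, 25, 1, 23, 6, 3]
  elements=[2, 29, 25, 1, 23, 6, 3], ans=7

Final answer: 7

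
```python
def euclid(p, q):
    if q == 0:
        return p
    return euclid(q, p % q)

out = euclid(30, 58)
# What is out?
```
Call trace:
euclid(p=30, q=58)
  euclid(p=58, q=30)
    euclid(p=30, q=28)
      euclid(p=28, q=2)
        euclid(p=2, q=0)
        -> return 2
      -> return 2
    -> return 2
  -> return 2
-> return 2

Final answer: 2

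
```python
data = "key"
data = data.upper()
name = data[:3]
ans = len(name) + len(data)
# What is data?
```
Trace:
  data='key'
  data='KEY'
  data='KEY', name='KEY'
  data='KEY', name='KEY', ans=6

Final answer: 'KEY'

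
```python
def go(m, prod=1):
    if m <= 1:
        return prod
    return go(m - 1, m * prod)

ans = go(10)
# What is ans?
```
Call trace:
go(m=10, prod=1)
  go(m=9, prod=10)
    go(m=8, prod=90)
      go(m=7, prod=720)
        go(m=6, prod=5040)
          go(m=5, prod=30240)
            go(m=4, prod=151200)
              go(m=3, prod=604800)
                go(m=2, prod=1814400)
                  go(m=1, prod=3628800)
                  -> return 3628800
                -> return 3628800
              -> return 3628800
            -> return 3628800
          -> return 3628800
        -> return 3628800
      -> return 3628800
    -> return 3628800
  -> return 3628800
-> return 3628800

Final answer: 3628800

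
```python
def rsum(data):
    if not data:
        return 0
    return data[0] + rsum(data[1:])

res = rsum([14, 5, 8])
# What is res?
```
Call trace:
rsum(data=[14, 5, 8])
  rsum(data=[5, 8])
    rsum(data=[8])
      rsum(data=[])
      -> return 0
    -> return 8
  -> return 13
-> return 27

Final answer: 27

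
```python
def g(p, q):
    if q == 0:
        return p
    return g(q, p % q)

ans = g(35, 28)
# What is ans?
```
Call trace:
g(p=35, q=28)
  g(p=28, q=7)
    g(p=7, q=0)
    -> return 7
  -> return 7
-> return 7

Final answer: 7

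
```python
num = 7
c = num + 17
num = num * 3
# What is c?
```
Trace:
  num=7
  num=7, c=24
  num=21, c=24

Final answer: 24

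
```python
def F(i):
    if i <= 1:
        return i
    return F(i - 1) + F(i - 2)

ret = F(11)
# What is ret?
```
Call trace (a repeated sub-call is expanded the first time; later identical calls just restate its return value):
F(i=11)
  F(i=10)
    F(i=9)
      F(i=8)
        F(i=7)
          F(i=6)
            F(i=5)
              F(i=4)
                F(i=3)
                  F(i=2)
                    F(i=1)
                    -> return 1
                    F(i=0)
                    -> return 0
                  -> return 1
                  F(i=1)
                  -> return 1
                -> return 2
                F(i=2) -> return 1  (same call as traced above)
              -> return 3
              F(i=3) -> return 2  (same call as traced above)
            -> return 5
            F(i=4) -> return 3  (same call as traced above)
          -> return 8
          F(i=5) -> return 5  (same call as traced above)
        -> return 13
        F(i=6) -> return 8  (same call as traced above)
      -> return 21
      F(i=7) -> return 13  (same call as traced above)
    -> return 34
    F(i=8) -> return 21  (same call as traced above)
  -> return 55
  F(i=9) -> return 34  (same call as traced above)
-> return 89

Final answer: 89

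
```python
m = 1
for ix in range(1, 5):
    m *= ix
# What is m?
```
Trace:
  m=1
  m=1, ix=1
  m=2, ix=2
  m=6, ix=3
  m=24, ix=4

Final answer: 24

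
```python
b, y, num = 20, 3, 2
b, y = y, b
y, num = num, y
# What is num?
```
Trace:
  b=20, y=3, num=2
  b=3, y=20, num=2
  b=3, y=2, num=20

Final answer: 20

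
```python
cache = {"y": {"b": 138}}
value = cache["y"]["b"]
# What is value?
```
Trace:
  cache={'y': {'b': 138}}
  cache={'y': {'b': 138}}, value=138

Final answer: 138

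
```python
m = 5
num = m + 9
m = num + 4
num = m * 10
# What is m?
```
Trace:
  m=5
  m=5, num=14
  m=18, num=14
  m=18, num=180

Final answer: 18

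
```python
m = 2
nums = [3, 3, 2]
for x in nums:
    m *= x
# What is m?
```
Trace:
  m=2
  m=6, x=3
  m=18, x=3
  m=36, x=2

Final answer: 36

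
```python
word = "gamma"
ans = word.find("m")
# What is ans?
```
Trace:
  word='gamma'
  word='gamma', ans=2

Final answer: 2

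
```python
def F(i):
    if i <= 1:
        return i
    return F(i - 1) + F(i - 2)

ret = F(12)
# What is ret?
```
Call trace (a repeated sub-call is expanded the first time; later identical calls just restate its return value):
F(i=12)
  F(i=11)
    F(i=10)
      F(i=9)
        F(i=8)
          F(i=7)
            F(i=6)
              F(i=5)
                F(i=4)
                  F(i=3)
                    F(i=2)
                      F(i=1)
                      -> return 1
                      F(i=0)
                      -> return 0
                    -> return 1
                    F(i=1)
                    -> return 1
                  -> return 2
                  F(i=2) -> return 1  (same call as traced above)
                -> return 3
                F(i=3) -> return 2  (same call as traced above)
              -> return 5
              F(i=4) -> return 3  (same call as traced above)
            -> return 8
            F(i=5) -> return 5  (same call as traced above)
          -> return 13
          F(i=6) -> return 8  (same call as traced above)
        -> return 21
        F(i=7) -> return 13  (same call as traced above)
      -> return 34
      F(i=8) -> return 21  (same call as traced above)
    -> return 55
    F(i=9) -> return 34  (same call as traced above)
  -> return 89
  F(i=10) -> return 55  (same call as traced above)
-> return 144

Final answer: 144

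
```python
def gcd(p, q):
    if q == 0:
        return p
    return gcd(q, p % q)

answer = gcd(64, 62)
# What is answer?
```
Call trace:
gcd(p=64, q=62)
  gcd(p=62, q=2)
    gcd(p=2, q=0)
    -> return 2
  -> return 2
-> return 2

Final answer: 2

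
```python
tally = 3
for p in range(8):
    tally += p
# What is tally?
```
Trace:
  tally=3
  tally=3, p=0
  tally=4, p=1
  tally=6, p=2
  tally=9, p=3
  tally=13, p=4
  tally=18, p=5
  tally=24, p=6
  tally=31, p=7

Final answer: 31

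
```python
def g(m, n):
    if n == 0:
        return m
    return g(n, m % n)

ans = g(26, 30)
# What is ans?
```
Call trace:
g(m=26, n=30)
  g(m=30, n=26)
    g(m=26, n=4)
      g(m=4, n=2)
        g(m=2, n=0)
        -> return 2
      -> return 2
    -> return 2
  -> return 2
-> return 2

Final answer: 2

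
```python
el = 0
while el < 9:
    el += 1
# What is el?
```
Trace:
  el=0
  el=1
  el=2
  el=3
  el=4
  el=5
  el=6
  el=7
  el=8
  el=9

Final answer: 9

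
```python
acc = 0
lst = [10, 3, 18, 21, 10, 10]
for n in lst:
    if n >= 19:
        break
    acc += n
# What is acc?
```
Trace:
  acc=0
  acc=10, n=10
  acc=13, n=3
  acc=31, n=18
  acc=31, n=21

Final answer: 31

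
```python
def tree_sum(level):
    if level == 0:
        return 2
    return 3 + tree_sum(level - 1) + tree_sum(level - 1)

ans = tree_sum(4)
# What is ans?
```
Call trace (a repeated sub-call is expanded the first time; later identical calls just restate its return value):
tree_sum(level=4)
  tree_sum(level=3)
    tree_sum(level=2)
      tree_sum(level=1)
        tree_sum(level=0)
        -> return 2
        tree_sum(level=0)
        -> return 2
      -> return 7
      tree_sum(level=1) -> return 7  (same call as traced above)
    -> return 17
    tree_sum(level=2) -> return 17  (same call as traced above)
  -> return 37
  tree_sum(level=3) -> return 37  (same call as traced above)
-> return 77

Final answer: 77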